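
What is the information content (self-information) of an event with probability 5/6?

Information content I(x) = -log₂(p(x))
I = -log₂(5/6) = -log₂(0.8333)
I = 0.2630 bits


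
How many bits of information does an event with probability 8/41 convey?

Information content I(x) = -log₂(p(x))
I = -log₂(8/41) = -log₂(0.1951)
I = 2.3576 bits


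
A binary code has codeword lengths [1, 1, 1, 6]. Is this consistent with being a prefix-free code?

Kraft inequality: Σ 2^(-l_i) ≤ 1 for prefix-free code
Calculating: 2^(-1) + 2^(-1) + 2^(-1) + 2^(-6)
= 0.5 + 0.5 + 0.5 + 0.015625
= 1.5156
Since 1.5156 > 1, prefix-free code does not exist


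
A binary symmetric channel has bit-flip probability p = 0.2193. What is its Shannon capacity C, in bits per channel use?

For BSC with error probability p:
C = 1 - H(p) where H(p) is binary entropy
H(0.2193) = -0.2193 × log₂(0.2193) - 0.7807 × log₂(0.7807)
H(p) = 0.7589
C = 1 - 0.7589 = 0.2411 bits/use


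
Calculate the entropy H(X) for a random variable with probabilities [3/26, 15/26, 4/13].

H(X) = -Σ p(x) log₂ p(x)
  -3/26 × log₂(3/26) = 0.3595
  -15/26 × log₂(15/26) = 0.4578
  -4/13 × log₂(4/13) = 0.5232
H(X) = 1.3405 bits


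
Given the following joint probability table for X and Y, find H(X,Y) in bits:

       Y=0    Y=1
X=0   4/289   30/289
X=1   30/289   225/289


H(X,Y) = -Σ p(x,y) log₂ p(x,y)
  p(0,0)=4/289: -0.0138 × log₂(0.0138) = 0.0855
  p(0,1)=30/289: -0.1038 × log₂(0.1038) = 0.3392
  p(1,0)=30/289: -0.1038 × log₂(0.1038) = 0.3392
  p(1,1)=225/289: -0.7785 × log₂(0.7785) = 0.2812
H(X,Y) = 1.0451 bits


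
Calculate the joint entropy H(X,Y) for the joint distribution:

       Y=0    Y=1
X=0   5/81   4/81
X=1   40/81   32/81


H(X,Y) = -Σ p(x,y) log₂ p(x,y)
  p(0,0)=5/81: -0.0617 × log₂(0.0617) = 0.2480
  p(0,1)=4/81: -0.0494 × log₂(0.0494) = 0.2143
  p(1,0)=40/81: -0.4938 × log₂(0.4938) = 0.5027
  p(1,1)=32/81: -0.3951 × log₂(0.3951) = 0.5293
H(X,Y) = 1.4943 bits


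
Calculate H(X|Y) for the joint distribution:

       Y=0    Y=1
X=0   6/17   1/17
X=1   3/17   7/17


H(X|Y) = Σ_y p(y) H(X|Y=y)
  p(Y=0) = 9/17, H(X|Y=0) = 0.9183
  p(Y=1) = 8/17, H(X|Y=1) = 0.5436
H(X|Y) = 0.5294×0.9183 + 0.4706×0.5436 = 0.7420 bits


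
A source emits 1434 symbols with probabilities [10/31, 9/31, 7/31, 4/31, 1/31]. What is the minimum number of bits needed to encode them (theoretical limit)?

Entropy H = 2.0703 bits/symbol
Minimum bits = H × n = 2.0703 × 1434
= 2968.84 bits


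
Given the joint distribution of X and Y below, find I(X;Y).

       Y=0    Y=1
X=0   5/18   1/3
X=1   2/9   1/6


H(X) = 0.9641, H(Y) = 1.0000, H(X,Y) = 1.9547
I(X;Y) = H(X) + H(Y) - H(X,Y) = 0.0094 bits


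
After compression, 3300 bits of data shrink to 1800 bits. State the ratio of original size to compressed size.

Compression ratio = Original / Compressed
= 3300 / 1800 = 1.83:1


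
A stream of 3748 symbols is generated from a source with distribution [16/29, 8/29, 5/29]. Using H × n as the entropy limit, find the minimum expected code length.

Entropy H = 1.4232 bits/symbol
Minimum bits = H × n = 1.4232 × 3748
= 5334.03 bits


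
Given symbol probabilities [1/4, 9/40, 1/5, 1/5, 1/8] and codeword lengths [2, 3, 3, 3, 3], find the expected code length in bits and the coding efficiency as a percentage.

Average length L = Σ p_i × l_i = 2.7500 bits
Entropy H = 2.2880 bits
Efficiency η = H/L × 100% = 83.20%


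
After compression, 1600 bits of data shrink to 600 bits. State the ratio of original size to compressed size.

Compression ratio = Original / Compressed
= 1600 / 600 = 2.67:1


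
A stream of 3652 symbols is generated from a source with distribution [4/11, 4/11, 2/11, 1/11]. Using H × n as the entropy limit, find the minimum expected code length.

Entropy H = 1.8231 bits/symbol
Minimum bits = H × n = 1.8231 × 3652
= 6657.84 bits


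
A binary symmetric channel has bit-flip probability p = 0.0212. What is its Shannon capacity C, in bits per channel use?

For BSC with error probability p:
C = 1 - H(p) where H(p) is binary entropy
H(0.0212) = -0.0212 × log₂(0.0212) - 0.9788 × log₂(0.9788)
H(p) = 0.1481
C = 1 - 0.1481 = 0.8519 bits/use


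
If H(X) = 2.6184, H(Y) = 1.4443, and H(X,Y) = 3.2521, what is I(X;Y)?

I(X;Y) = H(X) + H(Y) - H(X,Y)
I(X;Y) = 2.6184 + 1.4443 - 3.2521 = 0.8106 bits


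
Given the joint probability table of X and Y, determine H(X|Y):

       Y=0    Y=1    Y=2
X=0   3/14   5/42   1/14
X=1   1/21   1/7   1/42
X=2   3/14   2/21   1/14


H(X|Y) = Σ_y p(y) H(X|Y=y)
  p(Y=0) = 10/21, H(X|Y=0) = 1.3690
  p(Y=1) = 5/14, H(X|Y=1) = 1.5656
  p(Y=2) = 1/6, H(X|Y=2) = 1.4488
H(X|Y) = 0.4762×1.3690 + 0.3571×1.5656 + 0.1667×1.4488 = 1.4525 bits


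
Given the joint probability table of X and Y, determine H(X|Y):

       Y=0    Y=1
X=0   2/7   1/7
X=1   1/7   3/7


H(X|Y) = Σ_y p(y) H(X|Y=y)
  p(Y=0) = 3/7, H(X|Y=0) = 0.9183
  p(Y=1) = 4/7, H(X|Y=1) = 0.8113
H(X|Y) = 0.4286×0.9183 + 0.5714×0.8113 = 0.8571 bits


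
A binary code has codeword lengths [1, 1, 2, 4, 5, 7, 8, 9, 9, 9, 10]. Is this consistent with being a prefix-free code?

Kraft inequality: Σ 2^(-l_i) ≤ 1 for prefix-free code
Calculating: 2^(-1) + 2^(-1) + 2^(-2) + 2^(-4) + 2^(-5) + 2^(-7) + 2^(-8) + 2^(-9) + 2^(-9) + 2^(-9) + 2^(-10)
= 0.5 + 0.5 + 0.25 + 0.0625 + 0.03125 + 0.0078125 + 0.00390625 + 0.001953125 + 0.001953125 + 0.001953125 + 0.0009765625
= 1.3623
Since 1.3623 > 1, prefix-free code does not exist


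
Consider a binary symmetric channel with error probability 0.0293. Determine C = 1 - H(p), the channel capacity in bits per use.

For BSC with error probability p:
C = 1 - H(p) where H(p) is binary entropy
H(0.0293) = -0.0293 × log₂(0.0293) - 0.9707 × log₂(0.9707)
H(p) = 0.1909
C = 1 - 0.1909 = 0.8091 bits/use


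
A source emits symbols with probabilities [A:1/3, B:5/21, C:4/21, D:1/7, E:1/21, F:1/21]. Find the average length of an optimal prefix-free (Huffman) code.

Huffman tree construction:
Combine smallest probabilities repeatedly
Resulting codes:
  A: 11 (length 2)
  B: 01 (length 2)
  C: 00 (length 2)
  D: 101 (length 3)
  E: 1000 (length 4)
  F: 1001 (length 4)
Average length = Σ p(s) × length(s) = 2.3333 bits


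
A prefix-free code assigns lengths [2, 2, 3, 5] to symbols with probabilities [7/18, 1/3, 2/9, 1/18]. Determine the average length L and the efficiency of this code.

Average length L = Σ p_i × l_i = 2.3889 bits
Entropy H = 1.7721 bits
Efficiency η = H/L × 100% = 74.18%


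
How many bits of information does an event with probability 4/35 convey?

Information content I(x) = -log₂(p(x))
I = -log₂(4/35) = -log₂(0.1143)
I = 3.1293 bits


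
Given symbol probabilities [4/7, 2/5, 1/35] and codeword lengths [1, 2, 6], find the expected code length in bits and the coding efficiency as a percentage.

Average length L = Σ p_i × l_i = 1.5429 bits
Entropy H = 1.1367 bits
Efficiency η = H/L × 100% = 73.67%


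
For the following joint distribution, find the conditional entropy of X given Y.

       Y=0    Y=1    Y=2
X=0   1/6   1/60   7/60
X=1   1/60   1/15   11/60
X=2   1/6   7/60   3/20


H(X|Y) = Σ_y p(y) H(X|Y=y)
  p(Y=0) = 7/20, H(X|Y=0) = 1.2286
  p(Y=1) = 1/5, H(X|Y=1) = 1.2807
  p(Y=2) = 9/20, H(X|Y=2) = 1.5610
H(X|Y) = 0.3500×1.2286 + 0.2000×1.2807 + 0.4500×1.5610 = 1.3886 bits


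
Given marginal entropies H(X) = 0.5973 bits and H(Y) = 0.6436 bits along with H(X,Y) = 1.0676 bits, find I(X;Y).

I(X;Y) = H(X) + H(Y) - H(X,Y)
I(X;Y) = 0.5973 + 0.6436 - 1.0676 = 0.1733 bits


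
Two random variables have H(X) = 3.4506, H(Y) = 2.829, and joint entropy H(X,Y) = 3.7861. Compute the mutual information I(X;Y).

I(X;Y) = H(X) + H(Y) - H(X,Y)
I(X;Y) = 3.4506 + 2.829 - 3.7861 = 2.4935 bits


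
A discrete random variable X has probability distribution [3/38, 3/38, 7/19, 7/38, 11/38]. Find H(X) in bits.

H(X) = -Σ p(x) log₂ p(x)
  -3/38 × log₂(3/38) = 0.2892
  -3/38 × log₂(3/38) = 0.2892
  -7/19 × log₂(7/19) = 0.5307
  -7/38 × log₂(7/38) = 0.4496
  -11/38 × log₂(11/38) = 0.5177
H(X) = 2.0764 bits


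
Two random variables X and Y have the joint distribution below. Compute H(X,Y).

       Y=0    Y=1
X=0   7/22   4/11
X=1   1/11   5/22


H(X,Y) = -Σ p(x,y) log₂ p(x,y)
  p(0,0)=7/22: -0.3182 × log₂(0.3182) = 0.5257
  p(0,1)=4/11: -0.3636 × log₂(0.3636) = 0.5307
  p(1,0)=1/11: -0.0909 × log₂(0.0909) = 0.3145
  p(1,1)=5/22: -0.2273 × log₂(0.2273) = 0.4858
H(X,Y) = 1.8567 bits


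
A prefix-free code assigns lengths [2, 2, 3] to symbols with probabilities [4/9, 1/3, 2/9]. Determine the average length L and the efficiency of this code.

Average length L = Σ p_i × l_i = 2.2222 bits
Entropy H = 1.5305 bits
Efficiency η = H/L × 100% = 68.87%


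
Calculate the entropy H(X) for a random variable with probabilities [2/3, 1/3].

H(X) = -Σ p(x) log₂ p(x)
  -2/3 × log₂(2/3) = 0.3900
  -1/3 × log₂(1/3) = 0.5283
H(X) = 0.9183 bits


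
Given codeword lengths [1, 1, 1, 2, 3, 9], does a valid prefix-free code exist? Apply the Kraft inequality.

Kraft inequality: Σ 2^(-l_i) ≤ 1 for prefix-free code
Calculating: 2^(-1) + 2^(-1) + 2^(-1) + 2^(-2) + 2^(-3) + 2^(-9)
= 0.5 + 0.5 + 0.5 + 0.25 + 0.125 + 0.001953125
= 1.8770
Since 1.8770 > 1, prefix-free code does not exist


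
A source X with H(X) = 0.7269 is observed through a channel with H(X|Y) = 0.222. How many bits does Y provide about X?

I(X;Y) = H(X) - H(X|Y)
I(X;Y) = 0.7269 - 0.222 = 0.5049 bits


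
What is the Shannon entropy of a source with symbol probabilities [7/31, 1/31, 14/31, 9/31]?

H(X) = -Σ p(x) log₂ p(x)
  -7/31 × log₂(7/31) = 0.4848
  -1/31 × log₂(1/31) = 0.1598
  -14/31 × log₂(14/31) = 0.5179
  -9/31 × log₂(9/31) = 0.5180
H(X) = 1.6805 bits


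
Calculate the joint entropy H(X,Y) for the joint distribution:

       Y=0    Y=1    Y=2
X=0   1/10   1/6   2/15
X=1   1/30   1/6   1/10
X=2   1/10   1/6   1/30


H(X,Y) = -Σ p(x,y) log₂ p(x,y)
  p(0,0)=1/10: -0.1000 × log₂(0.1000) = 0.3322
  p(0,1)=1/6: -0.1667 × log₂(0.1667) = 0.4308
  p(0,2)=2/15: -0.1333 × log₂(0.1333) = 0.3876
  p(1,0)=1/30: -0.0333 × log₂(0.0333) = 0.1636
  p(1,1)=1/6: -0.1667 × log₂(0.1667) = 0.4308
  p(1,2)=1/10: -0.1000 × log₂(0.1000) = 0.3322
  p(2,0)=1/10: -0.1000 × log₂(0.1000) = 0.3322
  p(2,1)=1/6: -0.1667 × log₂(0.1667) = 0.4308
  p(2,2)=1/30: -0.0333 × log₂(0.0333) = 0.1636
H(X,Y) = 3.0038 bits


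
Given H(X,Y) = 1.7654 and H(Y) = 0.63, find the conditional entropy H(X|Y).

Chain rule: H(X,Y) = H(X|Y) + H(Y)
H(X|Y) = H(X,Y) - H(Y) = 1.7654 - 0.63 = 1.1354 bits


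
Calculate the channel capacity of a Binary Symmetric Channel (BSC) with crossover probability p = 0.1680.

For BSC with error probability p:
C = 1 - H(p) where H(p) is binary entropy
H(0.1680) = -0.1680 × log₂(0.1680) - 0.8320 × log₂(0.8320)
H(p) = 0.6531
C = 1 - 0.6531 = 0.3469 bits/use


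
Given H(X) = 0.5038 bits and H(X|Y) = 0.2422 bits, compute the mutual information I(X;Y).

I(X;Y) = H(X) - H(X|Y)
I(X;Y) = 0.5038 - 0.2422 = 0.2616 bits


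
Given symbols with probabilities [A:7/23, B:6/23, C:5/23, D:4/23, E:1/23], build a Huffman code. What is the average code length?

Huffman tree construction:
Combine smallest probabilities repeatedly
Resulting codes:
  A: 11 (length 2)
  B: 10 (length 2)
  C: 00 (length 2)
  D: 011 (length 3)
  E: 010 (length 3)
Average length = Σ p(s) × length(s) = 2.2174 bits


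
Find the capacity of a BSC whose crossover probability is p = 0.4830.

For BSC with error probability p:
C = 1 - H(p) where H(p) is binary entropy
H(0.4830) = -0.4830 × log₂(0.4830) - 0.5170 × log₂(0.5170)
H(p) = 0.9992
C = 1 - 0.9992 = 0.0008 bits/use


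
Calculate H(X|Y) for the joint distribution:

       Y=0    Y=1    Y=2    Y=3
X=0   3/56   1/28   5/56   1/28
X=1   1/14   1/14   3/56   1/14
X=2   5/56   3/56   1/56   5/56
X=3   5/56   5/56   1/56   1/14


H(X|Y) = Σ_y p(y) H(X|Y=y)
  p(Y=0) = 17/56, H(X|Y=0) = 1.9713
  p(Y=1) = 1/4, H(X|Y=1) = 1.9242
  p(Y=2) = 5/28, H(X|Y=2) = 1.6855
  p(Y=3) = 15/56, H(X|Y=3) = 1.9329
H(X|Y) = 0.3036×1.9713 + 0.2500×1.9242 + 0.1786×1.6855 + 0.2679×1.9329 = 1.8982 bits


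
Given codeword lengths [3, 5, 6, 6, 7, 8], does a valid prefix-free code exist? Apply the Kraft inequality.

Kraft inequality: Σ 2^(-l_i) ≤ 1 for prefix-free code
Calculating: 2^(-3) + 2^(-5) + 2^(-6) + 2^(-6) + 2^(-7) + 2^(-8)
= 0.125 + 0.03125 + 0.015625 + 0.015625 + 0.0078125 + 0.00390625
= 0.1992
Since 0.1992 ≤ 1, prefix-free code exists


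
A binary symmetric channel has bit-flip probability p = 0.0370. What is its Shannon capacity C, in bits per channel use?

For BSC with error probability p:
C = 1 - H(p) where H(p) is binary entropy
H(0.0370) = -0.0370 × log₂(0.0370) - 0.9630 × log₂(0.9630)
H(p) = 0.2284
C = 1 - 0.2284 = 0.7716 bits/use


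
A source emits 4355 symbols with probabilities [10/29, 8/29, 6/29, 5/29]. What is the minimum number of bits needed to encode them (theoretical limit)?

Entropy H = 1.9498 bits/symbol
Minimum bits = H × n = 1.9498 × 4355
= 8491.16 bits


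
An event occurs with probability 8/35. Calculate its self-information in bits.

Information content I(x) = -log₂(p(x))
I = -log₂(8/35) = -log₂(0.2286)
I = 2.1293 bits


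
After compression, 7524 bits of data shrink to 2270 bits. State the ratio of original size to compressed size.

Compression ratio = Original / Compressed
= 7524 / 2270 = 3.31:1


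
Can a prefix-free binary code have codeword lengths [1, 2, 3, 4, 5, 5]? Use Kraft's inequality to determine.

Kraft inequality: Σ 2^(-l_i) ≤ 1 for prefix-free code
Calculating: 2^(-1) + 2^(-2) + 2^(-3) + 2^(-4) + 2^(-5) + 2^(-5)
= 0.5 + 0.25 + 0.125 + 0.0625 + 0.03125 + 0.03125
= 1.0000
Since 1.0000 ≤ 1, prefix-free code exists


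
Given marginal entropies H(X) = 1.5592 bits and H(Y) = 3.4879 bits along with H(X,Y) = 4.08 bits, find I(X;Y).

I(X;Y) = H(X) + H(Y) - H(X,Y)
I(X;Y) = 1.5592 + 3.4879 - 4.08 = 0.9671 bits


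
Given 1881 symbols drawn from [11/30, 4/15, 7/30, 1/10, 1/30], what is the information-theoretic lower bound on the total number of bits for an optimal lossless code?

Entropy H = 2.0249 bits/symbol
Minimum bits = H × n = 2.0249 × 1881
= 3808.81 bits


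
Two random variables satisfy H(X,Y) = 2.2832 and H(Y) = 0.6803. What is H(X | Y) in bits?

Chain rule: H(X,Y) = H(X|Y) + H(Y)
H(X|Y) = H(X,Y) - H(Y) = 2.2832 - 0.6803 = 1.6029 bits


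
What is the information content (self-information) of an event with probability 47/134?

Information content I(x) = -log₂(p(x))
I = -log₂(47/134) = -log₂(0.3507)
I = 1.5115 bits


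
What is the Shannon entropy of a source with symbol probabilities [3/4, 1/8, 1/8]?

H(X) = -Σ p(x) log₂ p(x)
  -3/4 × log₂(3/4) = 0.3113
  -1/8 × log₂(1/8) = 0.3750
  -1/8 × log₂(1/8) = 0.3750
H(X) = 1.0613 bits


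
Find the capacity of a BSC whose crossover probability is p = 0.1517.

For BSC with error probability p:
C = 1 - H(p) where H(p) is binary entropy
H(0.1517) = -0.1517 × log₂(0.1517) - 0.8483 × log₂(0.8483)
H(p) = 0.6141
C = 1 - 0.6141 = 0.3859 bits/use


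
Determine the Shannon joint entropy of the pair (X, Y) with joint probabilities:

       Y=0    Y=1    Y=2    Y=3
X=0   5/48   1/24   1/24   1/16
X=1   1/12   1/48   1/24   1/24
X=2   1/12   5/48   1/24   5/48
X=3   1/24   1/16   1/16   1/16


H(X,Y) = -Σ p(x,y) log₂ p(x,y)
  p(0,0)=5/48: -0.1042 × log₂(0.1042) = 0.3399
  p(0,1)=1/24: -0.0417 × log₂(0.0417) = 0.1910
  p(0,2)=1/24: -0.0417 × log₂(0.0417) = 0.1910
  p(0,3)=1/16: -0.0625 × log₂(0.0625) = 0.2500
  p(1,0)=1/12: -0.0833 × log₂(0.0833) = 0.2987
  p(1,1)=1/48: -0.0208 × log₂(0.0208) = 0.1164
  p(1,2)=1/24: -0.0417 × log₂(0.0417) = 0.1910
  p(1,3)=1/24: -0.0417 × log₂(0.0417) = 0.1910
  p(2,0)=1/12: -0.0833 × log₂(0.0833) = 0.2987
  p(2,1)=5/48: -0.1042 × log₂(0.1042) = 0.3399
  p(2,2)=1/24: -0.0417 × log₂(0.0417) = 0.1910
  p(2,3)=5/48: -0.1042 × log₂(0.1042) = 0.3399
  p(3,0)=1/24: -0.0417 × log₂(0.0417) = 0.1910
  p(3,1)=1/16: -0.0625 × log₂(0.0625) = 0.2500
  p(3,2)=1/16: -0.0625 × log₂(0.0625) = 0.2500
  p(3,3)=1/16: -0.0625 × log₂(0.0625) = 0.2500
H(X,Y) = 3.8798 bits


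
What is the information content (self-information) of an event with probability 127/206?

Information content I(x) = -log₂(p(x))
I = -log₂(127/206) = -log₂(0.6165)
I = 0.6978 bits


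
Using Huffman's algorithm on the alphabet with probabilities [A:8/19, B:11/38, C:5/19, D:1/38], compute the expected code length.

Huffman tree construction:
Combine smallest probabilities repeatedly
Resulting codes:
  A: 0 (length 1)
  B: 10 (length 2)
  C: 111 (length 3)
  D: 110 (length 3)
Average length = Σ p(s) × length(s) = 1.8684 bits


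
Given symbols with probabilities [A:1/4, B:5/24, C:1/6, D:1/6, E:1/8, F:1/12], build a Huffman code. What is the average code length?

Huffman tree construction:
Combine smallest probabilities repeatedly
Resulting codes:
  A: 10 (length 2)
  B: 00 (length 2)
  C: 110 (length 3)
  D: 111 (length 3)
  E: 011 (length 3)
  F: 010 (length 3)
Average length = Σ p(s) × length(s) = 2.5417 bits


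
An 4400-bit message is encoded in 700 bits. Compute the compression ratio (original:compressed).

Compression ratio = Original / Compressed
= 4400 / 700 = 6.29:1


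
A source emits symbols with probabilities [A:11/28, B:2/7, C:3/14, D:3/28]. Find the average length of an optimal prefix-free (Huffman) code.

Huffman tree construction:
Combine smallest probabilities repeatedly
Resulting codes:
  A: 0 (length 1)
  B: 10 (length 2)
  C: 111 (length 3)
  D: 110 (length 3)
Average length = Σ p(s) × length(s) = 1.9286 bits


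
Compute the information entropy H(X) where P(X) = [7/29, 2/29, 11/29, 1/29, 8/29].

H(X) = -Σ p(x) log₂ p(x)
  -7/29 × log₂(7/29) = 0.4950
  -2/29 × log₂(2/29) = 0.2661
  -11/29 × log₂(11/29) = 0.5305
  -1/29 × log₂(1/29) = 0.1675
  -8/29 × log₂(8/29) = 0.5125
H(X) = 1.9716 bits


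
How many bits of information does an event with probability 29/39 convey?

Information content I(x) = -log₂(p(x))
I = -log₂(29/39) = -log₂(0.7436)
I = 0.4274 bits


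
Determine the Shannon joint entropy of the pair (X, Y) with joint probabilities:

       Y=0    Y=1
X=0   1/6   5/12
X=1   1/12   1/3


H(X,Y) = -Σ p(x,y) log₂ p(x,y)
  p(0,0)=1/6: -0.1667 × log₂(0.1667) = 0.4308
  p(0,1)=5/12: -0.4167 × log₂(0.4167) = 0.5263
  p(1,0)=1/12: -0.0833 × log₂(0.0833) = 0.2987
  p(1,1)=1/3: -0.3333 × log₂(0.3333) = 0.5283
H(X,Y) = 1.7842 bits


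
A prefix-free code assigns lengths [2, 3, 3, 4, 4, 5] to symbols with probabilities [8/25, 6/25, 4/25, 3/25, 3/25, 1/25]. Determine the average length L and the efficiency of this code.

Average length L = Σ p_i × l_i = 3.0000 bits
Entropy H = 2.3631 bits
Efficiency η = H/L × 100% = 78.77%


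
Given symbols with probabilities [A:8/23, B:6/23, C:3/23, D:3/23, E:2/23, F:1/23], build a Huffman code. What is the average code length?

Huffman tree construction:
Combine smallest probabilities repeatedly
Resulting codes:
  A: 11 (length 2)
  B: 01 (length 2)
  C: 100 (length 3)
  D: 101 (length 3)
  E: 001 (length 3)
  F: 000 (length 3)
Average length = Σ p(s) × length(s) = 2.3913 bits


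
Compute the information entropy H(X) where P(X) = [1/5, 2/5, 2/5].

H(X) = -Σ p(x) log₂ p(x)
  -1/5 × log₂(1/5) = 0.4644
  -2/5 × log₂(2/5) = 0.5288
  -2/5 × log₂(2/5) = 0.5288
H(X) = 1.5219 bits


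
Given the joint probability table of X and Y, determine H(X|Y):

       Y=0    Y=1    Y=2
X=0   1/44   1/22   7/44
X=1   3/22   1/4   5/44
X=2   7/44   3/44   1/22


H(X|Y) = Σ_y p(y) H(X|Y=y)
  p(Y=0) = 7/22, H(X|Y=0) = 1.2958
  p(Y=1) = 4/11, H(X|Y=1) = 1.1995
  p(Y=2) = 7/22, H(X|Y=2) = 1.4316
H(X|Y) = 0.3182×1.2958 + 0.3636×1.1995 + 0.3182×1.4316 = 1.3040 bits


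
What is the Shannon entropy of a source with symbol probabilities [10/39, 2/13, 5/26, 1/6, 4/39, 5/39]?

H(X) = -Σ p(x) log₂ p(x)
  -10/39 × log₂(10/39) = 0.5035
  -2/13 × log₂(2/13) = 0.4155
  -5/26 × log₂(5/26) = 0.4574
  -1/6 × log₂(1/6) = 0.4308
  -4/39 × log₂(4/39) = 0.3370
  -5/39 × log₂(5/39) = 0.3799
H(X) = 2.5240 bits


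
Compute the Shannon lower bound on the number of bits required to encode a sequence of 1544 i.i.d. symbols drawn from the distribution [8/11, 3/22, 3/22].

Entropy H = 1.1181 bits/symbol
Minimum bits = H × n = 1.1181 × 1544
= 1726.31 bits


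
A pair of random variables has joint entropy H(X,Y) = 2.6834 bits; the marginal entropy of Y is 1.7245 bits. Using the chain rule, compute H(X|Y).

Chain rule: H(X,Y) = H(X|Y) + H(Y)
H(X|Y) = H(X,Y) - H(Y) = 2.6834 - 1.7245 = 0.9589 bits


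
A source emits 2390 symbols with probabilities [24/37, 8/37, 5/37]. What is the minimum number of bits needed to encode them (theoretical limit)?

Entropy H = 1.2730 bits/symbol
Minimum bits = H × n = 1.2730 × 2390
= 3042.47 bits


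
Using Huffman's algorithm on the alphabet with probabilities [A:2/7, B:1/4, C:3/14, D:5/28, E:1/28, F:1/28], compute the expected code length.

Huffman tree construction:
Combine smallest probabilities repeatedly
Resulting codes:
  A: 11 (length 2)
  B: 01 (length 2)
  C: 00 (length 2)
  D: 101 (length 3)
  E: 1000 (length 4)
  F: 1001 (length 4)
Average length = Σ p(s) × length(s) = 2.3214 bits


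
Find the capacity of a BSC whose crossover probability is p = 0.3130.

For BSC with error probability p:
C = 1 - H(p) where H(p) is binary entropy
H(0.3130) = -0.3130 × log₂(0.3130) - 0.6870 × log₂(0.6870)
H(p) = 0.8966
C = 1 - 0.8966 = 0.1034 bits/use


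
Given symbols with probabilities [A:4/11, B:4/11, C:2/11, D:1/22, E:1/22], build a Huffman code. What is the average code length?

Huffman tree construction:
Combine smallest probabilities repeatedly
Resulting codes:
  A: 11 (length 2)
  B: 0 (length 1)
  C: 101 (length 3)
  D: 1000 (length 4)
  E: 1001 (length 4)
Average length = Σ p(s) × length(s) = 2.0000 bits


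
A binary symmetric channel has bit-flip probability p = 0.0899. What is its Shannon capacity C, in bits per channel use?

For BSC with error probability p:
C = 1 - H(p) where H(p) is binary entropy
H(0.0899) = -0.0899 × log₂(0.0899) - 0.9101 × log₂(0.9101)
H(p) = 0.4361
C = 1 - 0.4361 = 0.5639 bits/use


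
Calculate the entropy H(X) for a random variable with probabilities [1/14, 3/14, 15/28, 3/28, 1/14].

H(X) = -Σ p(x) log₂ p(x)
  -1/14 × log₂(1/14) = 0.2720
  -3/14 × log₂(3/14) = 0.4762
  -15/28 × log₂(15/28) = 0.4824
  -3/28 × log₂(3/28) = 0.3453
  -1/14 × log₂(1/14) = 0.2720
H(X) = 1.8478 bits


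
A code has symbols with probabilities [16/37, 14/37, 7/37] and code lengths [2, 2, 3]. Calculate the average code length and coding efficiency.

Average length L = Σ p_i × l_i = 2.1892 bits
Entropy H = 1.5080 bits
Efficiency η = H/L × 100% = 68.88%


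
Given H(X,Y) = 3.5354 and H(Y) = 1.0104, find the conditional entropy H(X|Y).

Chain rule: H(X,Y) = H(X|Y) + H(Y)
H(X|Y) = H(X,Y) - H(Y) = 3.5354 - 1.0104 = 2.525 bits


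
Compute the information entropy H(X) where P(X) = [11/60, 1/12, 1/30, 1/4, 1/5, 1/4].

H(X) = -Σ p(x) log₂ p(x)
  -11/60 × log₂(11/60) = 0.4487
  -1/12 × log₂(1/12) = 0.2987
  -1/30 × log₂(1/30) = 0.1636
  -1/4 × log₂(1/4) = 0.5000
  -1/5 × log₂(1/5) = 0.4644
  -1/4 × log₂(1/4) = 0.5000
H(X) = 2.3754 bits


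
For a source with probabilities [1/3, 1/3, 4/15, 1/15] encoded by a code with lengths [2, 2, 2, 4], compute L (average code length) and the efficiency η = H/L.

Average length L = Σ p_i × l_i = 2.1333 bits
Entropy H = 1.8256 bits
Efficiency η = H/L × 100% = 85.58%


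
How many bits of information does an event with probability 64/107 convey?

Information content I(x) = -log₂(p(x))
I = -log₂(64/107) = -log₂(0.5981)
I = 0.7415 bits


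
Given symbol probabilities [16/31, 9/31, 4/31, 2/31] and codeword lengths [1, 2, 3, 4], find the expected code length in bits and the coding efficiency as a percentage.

Average length L = Σ p_i × l_i = 1.7419 bits
Entropy H = 1.6468 bits
Efficiency η = H/L × 100% = 94.54%


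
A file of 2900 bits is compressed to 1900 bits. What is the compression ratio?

Compression ratio = Original / Compressed
= 2900 / 1900 = 1.53:1


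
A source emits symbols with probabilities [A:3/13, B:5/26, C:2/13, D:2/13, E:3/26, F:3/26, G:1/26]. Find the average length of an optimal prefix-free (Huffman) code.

Huffman tree construction:
Combine smallest probabilities repeatedly
Resulting codes:
  A: 01 (length 2)
  B: 00 (length 2)
  C: 101 (length 3)
  D: 110 (length 3)
  E: 1111 (length 4)
  F: 100 (length 3)
  G: 1110 (length 4)
Average length = Σ p(s) × length(s) = 2.7308 bits


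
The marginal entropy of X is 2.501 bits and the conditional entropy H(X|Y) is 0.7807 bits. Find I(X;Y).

I(X;Y) = H(X) - H(X|Y)
I(X;Y) = 2.501 - 0.7807 = 1.7203 bits


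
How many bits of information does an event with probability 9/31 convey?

Information content I(x) = -log₂(p(x))
I = -log₂(9/31) = -log₂(0.2903)
I = 1.7843 bits


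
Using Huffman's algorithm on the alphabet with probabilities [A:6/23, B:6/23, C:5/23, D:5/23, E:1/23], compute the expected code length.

Huffman tree construction:
Combine smallest probabilities repeatedly
Resulting codes:
  A: 01 (length 2)
  B: 10 (length 2)
  C: 111 (length 3)
  D: 00 (length 2)
  E: 110 (length 3)
Average length = Σ p(s) × length(s) = 2.2609 bits


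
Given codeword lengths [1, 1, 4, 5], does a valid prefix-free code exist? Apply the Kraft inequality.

Kraft inequality: Σ 2^(-l_i) ≤ 1 for prefix-free code
Calculating: 2^(-1) + 2^(-1) + 2^(-4) + 2^(-5)
= 0.5 + 0.5 + 0.0625 + 0.03125
= 1.0938
Since 1.0938 > 1, prefix-free code does not exist


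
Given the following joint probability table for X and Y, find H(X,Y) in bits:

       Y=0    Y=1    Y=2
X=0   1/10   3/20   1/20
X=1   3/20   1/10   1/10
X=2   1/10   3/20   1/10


H(X,Y) = -Σ p(x,y) log₂ p(x,y)
  p(0,0)=1/10: -0.1000 × log₂(0.1000) = 0.3322
  p(0,1)=3/20: -0.1500 × log₂(0.1500) = 0.4105
  p(0,2)=1/20: -0.0500 × log₂(0.0500) = 0.2161
  p(1,0)=3/20: -0.1500 × log₂(0.1500) = 0.4105
  p(1,1)=1/10: -0.1000 × log₂(0.1000) = 0.3322
  p(1,2)=1/10: -0.1000 × log₂(0.1000) = 0.3322
  p(2,0)=1/10: -0.1000 × log₂(0.1000) = 0.3322
  p(2,1)=3/20: -0.1500 × log₂(0.1500) = 0.4105
  p(2,2)=1/10: -0.1000 × log₂(0.1000) = 0.3322
H(X,Y) = 3.1087 bits


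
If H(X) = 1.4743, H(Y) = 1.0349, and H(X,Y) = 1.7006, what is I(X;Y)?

I(X;Y) = H(X) + H(Y) - H(X,Y)
I(X;Y) = 1.4743 + 1.0349 - 1.7006 = 0.8086 bits


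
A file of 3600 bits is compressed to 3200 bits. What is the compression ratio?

Compression ratio = Original / Compressed
= 3600 / 3200 = 1.12:1


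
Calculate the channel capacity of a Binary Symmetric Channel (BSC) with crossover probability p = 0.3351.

For BSC with error probability p:
C = 1 - H(p) where H(p) is binary entropy
H(0.3351) = -0.3351 × log₂(0.3351) - 0.6649 × log₂(0.6649)
H(p) = 0.9201
C = 1 - 0.9201 = 0.0799 bits/use


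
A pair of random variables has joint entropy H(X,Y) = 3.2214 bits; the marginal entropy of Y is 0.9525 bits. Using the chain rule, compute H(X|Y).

Chain rule: H(X,Y) = H(X|Y) + H(Y)
H(X|Y) = H(X,Y) - H(Y) = 3.2214 - 0.9525 = 2.2689 bits


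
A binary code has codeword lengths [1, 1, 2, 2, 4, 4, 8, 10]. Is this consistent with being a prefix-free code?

Kraft inequality: Σ 2^(-l_i) ≤ 1 for prefix-free code
Calculating: 2^(-1) + 2^(-1) + 2^(-2) + 2^(-2) + 2^(-4) + 2^(-4) + 2^(-8) + 2^(-10)
= 0.5 + 0.5 + 0.25 + 0.25 + 0.0625 + 0.0625 + 0.00390625 + 0.0009765625
= 1.6299
Since 1.6299 > 1, prefix-free code does not exist


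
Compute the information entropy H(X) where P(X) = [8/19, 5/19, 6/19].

H(X) = -Σ p(x) log₂ p(x)
  -8/19 × log₂(8/19) = 0.5254
  -5/19 × log₂(5/19) = 0.5068
  -6/19 × log₂(6/19) = 0.5251
H(X) = 1.5574 bits


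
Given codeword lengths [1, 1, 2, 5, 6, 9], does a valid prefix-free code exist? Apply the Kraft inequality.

Kraft inequality: Σ 2^(-l_i) ≤ 1 for prefix-free code
Calculating: 2^(-1) + 2^(-1) + 2^(-2) + 2^(-5) + 2^(-6) + 2^(-9)
= 0.5 + 0.5 + 0.25 + 0.03125 + 0.015625 + 0.001953125
= 1.2988
Since 1.2988 > 1, prefix-free code does not exist


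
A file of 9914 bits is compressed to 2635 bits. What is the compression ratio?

Compression ratio = Original / Compressed
= 9914 / 2635 = 3.76:1


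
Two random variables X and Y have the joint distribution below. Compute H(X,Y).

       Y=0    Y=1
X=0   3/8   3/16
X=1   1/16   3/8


H(X,Y) = -Σ p(x,y) log₂ p(x,y)
  p(0,0)=3/8: -0.3750 × log₂(0.3750) = 0.5306
  p(0,1)=3/16: -0.1875 × log₂(0.1875) = 0.4528
  p(1,0)=1/16: -0.0625 × log₂(0.0625) = 0.2500
  p(1,1)=3/8: -0.3750 × log₂(0.3750) = 0.5306
H(X,Y) = 1.7641 bits


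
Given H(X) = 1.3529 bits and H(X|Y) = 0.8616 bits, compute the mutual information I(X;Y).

I(X;Y) = H(X) - H(X|Y)
I(X;Y) = 1.3529 - 0.8616 = 0.4913 bits


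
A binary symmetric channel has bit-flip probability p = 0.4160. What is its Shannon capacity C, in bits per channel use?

For BSC with error probability p:
C = 1 - H(p) where H(p) is binary entropy
H(0.4160) = -0.4160 × log₂(0.4160) - 0.5840 × log₂(0.5840)
H(p) = 0.9795
C = 1 - 0.9795 = 0.0205 bits/use


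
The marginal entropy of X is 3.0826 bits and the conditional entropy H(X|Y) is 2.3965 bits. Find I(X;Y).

I(X;Y) = H(X) - H(X|Y)
I(X;Y) = 3.0826 - 2.3965 = 0.6861 bits


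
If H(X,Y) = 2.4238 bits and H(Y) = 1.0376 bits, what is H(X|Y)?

Chain rule: H(X,Y) = H(X|Y) + H(Y)
H(X|Y) = H(X,Y) - H(Y) = 2.4238 - 1.0376 = 1.3862 bits


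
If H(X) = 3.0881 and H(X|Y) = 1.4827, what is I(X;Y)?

I(X;Y) = H(X) - H(X|Y)
I(X;Y) = 3.0881 - 1.4827 = 1.6054 bits


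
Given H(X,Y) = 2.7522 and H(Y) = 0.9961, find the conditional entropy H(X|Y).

Chain rule: H(X,Y) = H(X|Y) + H(Y)
H(X|Y) = H(X,Y) - H(Y) = 2.7522 - 0.9961 = 1.7561 bits


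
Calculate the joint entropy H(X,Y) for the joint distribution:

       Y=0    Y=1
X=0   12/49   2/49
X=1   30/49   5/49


H(X,Y) = -Σ p(x,y) log₂ p(x,y)
  p(0,0)=12/49: -0.2449 × log₂(0.2449) = 0.4971
  p(0,1)=2/49: -0.0408 × log₂(0.0408) = 0.1884
  p(1,0)=30/49: -0.6122 × log₂(0.6122) = 0.4334
  p(1,1)=5/49: -0.1020 × log₂(0.1020) = 0.3360
H(X,Y) = 1.4548 bits


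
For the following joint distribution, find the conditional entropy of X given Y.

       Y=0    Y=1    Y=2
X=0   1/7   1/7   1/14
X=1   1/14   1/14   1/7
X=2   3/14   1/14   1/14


H(X|Y) = Σ_y p(y) H(X|Y=y)
  p(Y=0) = 3/7, H(X|Y=0) = 1.4591
  p(Y=1) = 2/7, H(X|Y=1) = 1.5000
  p(Y=2) = 2/7, H(X|Y=2) = 1.5000
H(X|Y) = 0.4286×1.4591 + 0.2857×1.5000 + 0.2857×1.5000 = 1.4825 bits


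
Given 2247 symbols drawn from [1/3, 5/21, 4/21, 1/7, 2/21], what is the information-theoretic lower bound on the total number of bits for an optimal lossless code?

Entropy H = 2.2011 bits/symbol
Minimum bits = H × n = 2.2011 × 2247
= 4945.82 bits


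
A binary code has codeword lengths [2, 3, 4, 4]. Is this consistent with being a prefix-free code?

Kraft inequality: Σ 2^(-l_i) ≤ 1 for prefix-free code
Calculating: 2^(-2) + 2^(-3) + 2^(-4) + 2^(-4)
= 0.25 + 0.125 + 0.0625 + 0.0625
= 0.5000
Since 0.5000 ≤ 1, prefix-free code exists


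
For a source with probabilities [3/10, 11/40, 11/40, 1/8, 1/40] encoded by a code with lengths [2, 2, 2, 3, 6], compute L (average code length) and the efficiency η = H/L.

Average length L = Σ p_i × l_i = 2.2250 bits
Entropy H = 2.0535 bits
Efficiency η = H/L × 100% = 92.29%


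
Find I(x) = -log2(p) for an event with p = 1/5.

Information content I(x) = -log₂(p(x))
I = -log₂(1/5) = -log₂(0.2000)
I = 2.3219 bits


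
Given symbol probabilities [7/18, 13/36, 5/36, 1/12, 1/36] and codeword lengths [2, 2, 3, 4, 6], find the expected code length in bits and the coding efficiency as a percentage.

Average length L = Σ p_i × l_i = 2.4167 bits
Entropy H = 1.8984 bits
Efficiency η = H/L × 100% = 78.56%


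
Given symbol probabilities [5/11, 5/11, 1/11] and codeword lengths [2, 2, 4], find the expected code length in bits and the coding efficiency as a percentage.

Average length L = Σ p_i × l_i = 2.1818 bits
Entropy H = 1.3486 bits
Efficiency η = H/L × 100% = 61.81%


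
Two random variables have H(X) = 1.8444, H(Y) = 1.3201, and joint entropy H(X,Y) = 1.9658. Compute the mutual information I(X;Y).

I(X;Y) = H(X) + H(Y) - H(X,Y)
I(X;Y) = 1.8444 + 1.3201 - 1.9658 = 1.1987 bits


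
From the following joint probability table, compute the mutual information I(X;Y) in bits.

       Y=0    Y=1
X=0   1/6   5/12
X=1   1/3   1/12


H(X) = 0.9799, H(Y) = 1.0000, H(X,Y) = 1.7842
I(X;Y) = H(X) + H(Y) - H(X,Y) = 0.1957 bits


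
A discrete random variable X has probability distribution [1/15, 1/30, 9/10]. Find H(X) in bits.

H(X) = -Σ p(x) log₂ p(x)
  -1/15 × log₂(1/15) = 0.2605
  -1/30 × log₂(1/30) = 0.1636
  -9/10 × log₂(9/10) = 0.1368
H(X) = 0.5608 bits


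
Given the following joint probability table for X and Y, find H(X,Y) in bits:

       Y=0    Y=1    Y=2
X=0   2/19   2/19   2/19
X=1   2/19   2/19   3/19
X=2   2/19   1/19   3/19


H(X,Y) = -Σ p(x,y) log₂ p(x,y)
  p(0,0)=2/19: -0.1053 × log₂(0.1053) = 0.3419
  p(0,1)=2/19: -0.1053 × log₂(0.1053) = 0.3419
  p(0,2)=2/19: -0.1053 × log₂(0.1053) = 0.3419
  p(1,0)=2/19: -0.1053 × log₂(0.1053) = 0.3419
  p(1,1)=2/19: -0.1053 × log₂(0.1053) = 0.3419
  p(1,2)=3/19: -0.1579 × log₂(0.1579) = 0.4205
  p(2,0)=2/19: -0.1053 × log₂(0.1053) = 0.3419
  p(2,1)=1/19: -0.0526 × log₂(0.0526) = 0.2236
  p(2,2)=3/19: -0.1579 × log₂(0.1579) = 0.4205
H(X,Y) = 3.1158 bits


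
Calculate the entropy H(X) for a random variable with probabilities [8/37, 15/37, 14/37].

H(X) = -Σ p(x) log₂ p(x)
  -8/37 × log₂(8/37) = 0.4777
  -15/37 × log₂(15/37) = 0.5281
  -14/37 × log₂(14/37) = 0.5305
H(X) = 1.5363 bits


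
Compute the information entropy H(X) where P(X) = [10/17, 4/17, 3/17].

H(X) = -Σ p(x) log₂ p(x)
  -10/17 × log₂(10/17) = 0.4503
  -4/17 × log₂(4/17) = 0.4912
  -3/17 × log₂(3/17) = 0.4416
H(X) = 1.3831 bits


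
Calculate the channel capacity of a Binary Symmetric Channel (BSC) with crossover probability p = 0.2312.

For BSC with error probability p:
C = 1 - H(p) where H(p) is binary entropy
H(0.2312) = -0.2312 × log₂(0.2312) - 0.7688 × log₂(0.7688)
H(p) = 0.7801
C = 1 - 0.7801 = 0.2199 bits/use


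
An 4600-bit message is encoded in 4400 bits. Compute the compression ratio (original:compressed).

Compression ratio = Original / Compressed
= 4600 / 4400 = 1.05:1


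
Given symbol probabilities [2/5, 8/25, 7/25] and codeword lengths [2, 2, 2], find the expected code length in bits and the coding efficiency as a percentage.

Average length L = Σ p_i × l_i = 2.0000 bits
Entropy H = 1.5690 bits
Efficiency η = H/L × 100% = 78.45%


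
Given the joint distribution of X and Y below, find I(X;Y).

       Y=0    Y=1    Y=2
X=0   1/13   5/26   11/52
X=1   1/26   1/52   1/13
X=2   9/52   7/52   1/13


H(X) = 1.4276, H(Y) = 1.5779, H(X,Y) = 2.9033
I(X;Y) = H(X) + H(Y) - H(X,Y) = 0.1023 bits


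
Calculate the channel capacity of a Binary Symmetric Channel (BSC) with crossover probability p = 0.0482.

For BSC with error probability p:
C = 1 - H(p) where H(p) is binary entropy
H(0.0482) = -0.0482 × log₂(0.0482) - 0.9518 × log₂(0.9518)
H(p) = 0.2787
C = 1 - 0.2787 = 0.7213 bits/use


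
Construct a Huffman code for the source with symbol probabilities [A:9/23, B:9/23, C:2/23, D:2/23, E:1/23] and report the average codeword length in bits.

Huffman tree construction:
Combine smallest probabilities repeatedly
Resulting codes:
  A: 11 (length 2)
  B: 0 (length 1)
  C: 1011 (length 4)
  D: 100 (length 3)
  E: 1010 (length 4)
Average length = Σ p(s) × length(s) = 1.9565 bits


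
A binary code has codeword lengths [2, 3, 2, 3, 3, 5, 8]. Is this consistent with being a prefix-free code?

Kraft inequality: Σ 2^(-l_i) ≤ 1 for prefix-free code
Calculating: 2^(-2) + 2^(-3) + 2^(-2) + 2^(-3) + 2^(-3) + 2^(-5) + 2^(-8)
= 0.25 + 0.125 + 0.25 + 0.125 + 0.125 + 0.03125 + 0.00390625
= 0.9102
Since 0.9102 ≤ 1, prefix-free code exists


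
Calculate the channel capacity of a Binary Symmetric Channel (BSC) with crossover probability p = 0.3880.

For BSC with error probability p:
C = 1 - H(p) where H(p) is binary entropy
H(0.3880) = -0.3880 × log₂(0.3880) - 0.6120 × log₂(0.6120)
H(p) = 0.9635
C = 1 - 0.9635 = 0.0365 bits/use


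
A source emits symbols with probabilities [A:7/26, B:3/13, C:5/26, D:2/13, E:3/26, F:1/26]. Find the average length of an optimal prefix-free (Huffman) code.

Huffman tree construction:
Combine smallest probabilities repeatedly
Resulting codes:
  A: 10 (length 2)
  B: 01 (length 2)
  C: 00 (length 2)
  D: 110 (length 3)
  E: 1111 (length 4)
  F: 1110 (length 4)
Average length = Σ p(s) × length(s) = 2.4615 bits


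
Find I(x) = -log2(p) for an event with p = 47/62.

Information content I(x) = -log₂(p(x))
I = -log₂(47/62) = -log₂(0.7581)
I = 0.3996 bits


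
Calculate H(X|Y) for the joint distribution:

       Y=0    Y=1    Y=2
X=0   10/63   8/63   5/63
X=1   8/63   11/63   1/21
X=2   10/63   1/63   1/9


H(X|Y) = Σ_y p(y) H(X|Y=y)
  p(Y=0) = 4/9, H(X|Y=0) = 1.5774
  p(Y=1) = 20/63, H(X|Y=1) = 1.2192
  p(Y=2) = 5/21, H(X|Y=2) = 1.5058
H(X|Y) = 0.4444×1.5774 + 0.3175×1.2192 + 0.2381×1.5058 = 1.4467 bits


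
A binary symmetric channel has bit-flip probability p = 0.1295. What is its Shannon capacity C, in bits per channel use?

For BSC with error probability p:
C = 1 - H(p) where H(p) is binary entropy
H(0.1295) = -0.1295 × log₂(0.1295) - 0.8705 × log₂(0.8705)
H(p) = 0.5561
C = 1 - 0.5561 = 0.4439 bits/use


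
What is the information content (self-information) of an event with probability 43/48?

Information content I(x) = -log₂(p(x))
I = -log₂(43/48) = -log₂(0.8958)
I = 0.1587 bits


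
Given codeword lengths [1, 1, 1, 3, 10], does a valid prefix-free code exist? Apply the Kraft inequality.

Kraft inequality: Σ 2^(-l_i) ≤ 1 for prefix-free code
Calculating: 2^(-1) + 2^(-1) + 2^(-1) + 2^(-3) + 2^(-10)
= 0.5 + 0.5 + 0.5 + 0.125 + 0.0009765625
= 1.6260
Since 1.6260 > 1, prefix-free code does not exist


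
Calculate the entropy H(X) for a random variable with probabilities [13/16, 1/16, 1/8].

H(X) = -Σ p(x) log₂ p(x)
  -13/16 × log₂(13/16) = 0.2434
  -1/16 × log₂(1/16) = 0.2500
  -1/8 × log₂(1/8) = 0.3750
H(X) = 0.8684 bits


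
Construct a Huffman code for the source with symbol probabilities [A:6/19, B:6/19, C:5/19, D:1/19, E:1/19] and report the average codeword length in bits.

Huffman tree construction:
Combine smallest probabilities repeatedly
Resulting codes:
  A: 10 (length 2)
  B: 11 (length 2)
  C: 01 (length 2)
  D: 000 (length 3)
  E: 001 (length 3)
Average length = Σ p(s) × length(s) = 2.1053 bits


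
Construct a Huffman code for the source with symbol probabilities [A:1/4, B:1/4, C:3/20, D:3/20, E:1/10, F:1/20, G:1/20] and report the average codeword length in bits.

Huffman tree construction:
Combine smallest probabilities repeatedly
Resulting codes:
  A: 01 (length 2)
  B: 10 (length 2)
  C: 110 (length 3)
  D: 111 (length 3)
  E: 000 (length 3)
  F: 0010 (length 4)
  G: 0011 (length 4)
Average length = Σ p(s) × length(s) = 2.6000 bits
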